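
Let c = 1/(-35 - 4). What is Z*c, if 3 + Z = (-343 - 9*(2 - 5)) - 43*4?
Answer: 491/39 ≈ 12.590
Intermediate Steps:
c = -1/39 (c = 1/(-39) = -1/39 ≈ -0.025641)
Z = -491 (Z = -3 + ((-343 - 9*(2 - 5)) - 43*4) = -3 + ((-343 - 9*(-3)) - 172) = -3 + ((-343 + 27) - 172) = -3 + (-316 - 172) = -3 - 488 = -491)
Z*c = -491*(-1/39) = 491/39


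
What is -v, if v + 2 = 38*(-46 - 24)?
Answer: 2662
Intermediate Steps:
v = -2662 (v = -2 + 38*(-46 - 24) = -2 + 38*(-70) = -2 - 2660 = -2662)
-v = -1*(-2662) = 2662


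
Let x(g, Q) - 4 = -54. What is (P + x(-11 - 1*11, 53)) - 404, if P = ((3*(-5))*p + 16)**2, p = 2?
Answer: -258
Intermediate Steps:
x(g, Q) = -50 (x(g, Q) = 4 - 54 = -50)
P = 196 (P = ((3*(-5))*2 + 16)**2 = (-15*2 + 16)**2 = (-30 + 16)**2 = (-14)**2 = 196)
(P + x(-11 - 1*11, 53)) - 404 = (196 - 50) - 404 = 146 - 404 = -258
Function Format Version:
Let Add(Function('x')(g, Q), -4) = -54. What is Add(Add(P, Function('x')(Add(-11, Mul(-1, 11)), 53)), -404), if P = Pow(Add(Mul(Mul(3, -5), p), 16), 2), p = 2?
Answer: -258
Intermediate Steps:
Function('x')(g, Q) = -50 (Function('x')(g, Q) = Add(4, -54) = -50)
P = 196 (P = Pow(Add(Mul(Mul(3, -5), 2), 16), 2) = Pow(Add(Mul(-15, 2), 16), 2) = Pow(Add(-30, 16), 2) = Pow(-14, 2) = 196)
Add(Add(P, Function('x')(Add(-11, Mul(-1, 11)), 53)), -404) = Add(Add(196, -50), -404) = Add(146, -404) = -258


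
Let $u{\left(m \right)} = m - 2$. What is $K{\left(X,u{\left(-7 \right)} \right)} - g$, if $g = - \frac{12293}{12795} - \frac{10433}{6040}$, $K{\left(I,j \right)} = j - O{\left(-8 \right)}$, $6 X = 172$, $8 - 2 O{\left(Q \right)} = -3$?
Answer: $- \frac{182569229}{15456360} \approx -11.812$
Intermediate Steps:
$O{\left(Q \right)} = \frac{11}{2}$ ($O{\left(Q \right)} = 4 - - \frac{3}{2} = 4 + \frac{3}{2} = \frac{11}{2}$)
$X = \frac{86}{3}$ ($X = \frac{1}{6} \cdot 172 = \frac{86}{3} \approx 28.667$)
$u{\left(m \right)} = -2 + m$
$K{\left(I,j \right)} = - \frac{11}{2} + j$ ($K{\left(I,j \right)} = j - \frac{11}{2} = - \frac{11}{2} + j$)
$g = - \frac{41547991}{15456360}$ ($g = \left(-12293\right) \frac{1}{12795} - \frac{10433}{6040} = - \frac{12293}{12795} - \frac{10433}{6040} = - \frac{41547991}{15456360} \approx -2.6881$)
$K{\left(X,u{\left(-7 \right)} \right)} - g = \left(- \frac{11}{2} - 9\right) - - \frac{41547991}{15456360} = \left(- \frac{11}{2} - 9\right) + \frac{41547991}{15456360} = - \frac{29}{2} + \frac{41547991}{15456360} = - \frac{182569229}{15456360}$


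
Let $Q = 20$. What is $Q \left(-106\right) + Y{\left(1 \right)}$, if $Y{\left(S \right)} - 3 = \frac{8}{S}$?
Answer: $-2109$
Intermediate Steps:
$Y{\left(S \right)} = 3 + \frac{8}{S}$
$Q \left(-106\right) + Y{\left(1 \right)} = 20 \left(-106\right) + \left(3 + \frac{8}{1}\right) = -2120 + \left(3 + 8 \cdot 1\right) = -2120 + \left(3 + 8\right) = -2120 + 11 = -2109$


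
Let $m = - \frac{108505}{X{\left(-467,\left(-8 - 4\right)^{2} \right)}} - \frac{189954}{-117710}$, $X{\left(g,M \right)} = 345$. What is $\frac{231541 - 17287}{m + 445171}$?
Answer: $\frac{870084422730}{1806566546203} \approx 0.48162$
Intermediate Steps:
$m = - \frac{1270658942}{4060995}$ ($m = - \frac{108505}{345} - \frac{189954}{-117710} = \left(-108505\right) \frac{1}{345} - - \frac{94977}{58855} = - \frac{21701}{69} + \frac{94977}{58855} = - \frac{1270658942}{4060995} \approx -312.89$)
$\frac{231541 - 17287}{m + 445171} = \frac{231541 - 17287}{- \frac{1270658942}{4060995} + 445171} = \frac{214254}{\frac{1806566546203}{4060995}} = 214254 \cdot \frac{4060995}{1806566546203} = \frac{870084422730}{1806566546203}$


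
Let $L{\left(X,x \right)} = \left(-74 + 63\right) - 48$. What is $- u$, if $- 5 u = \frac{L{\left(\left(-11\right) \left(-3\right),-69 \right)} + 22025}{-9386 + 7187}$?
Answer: $- \frac{7322}{3665} \approx -1.9978$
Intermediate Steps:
$L{\left(X,x \right)} = -59$ ($L{\left(X,x \right)} = -11 - 48 = -59$)
$u = \frac{7322}{3665}$ ($u = - \frac{\left(-59 + 22025\right) \frac{1}{-9386 + 7187}}{5} = - \frac{21966 \frac{1}{-2199}}{5} = - \frac{21966 \left(- \frac{1}{2199}\right)}{5} = \left(- \frac{1}{5}\right) \left(- \frac{7322}{733}\right) = \frac{7322}{3665} \approx 1.9978$)
$- u = \left(-1\right) \frac{7322}{3665} = - \frac{7322}{3665}$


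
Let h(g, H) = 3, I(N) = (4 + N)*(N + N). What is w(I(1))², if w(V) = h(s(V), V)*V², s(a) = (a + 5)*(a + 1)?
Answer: 90000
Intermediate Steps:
s(a) = (1 + a)*(5 + a) (s(a) = (5 + a)*(1 + a) = (1 + a)*(5 + a))
I(N) = 2*N*(4 + N) (I(N) = (4 + N)*(2*N) = 2*N*(4 + N))
w(V) = 3*V²
w(I(1))² = (3*(2*1*(4 + 1))²)² = (3*(2*1*5)²)² = (3*10²)² = (3*100)² = 300² = 90000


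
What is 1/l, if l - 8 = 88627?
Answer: 1/88635 ≈ 1.1282e-5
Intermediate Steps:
l = 88635 (l = 8 + 88627 = 88635)
1/l = 1/88635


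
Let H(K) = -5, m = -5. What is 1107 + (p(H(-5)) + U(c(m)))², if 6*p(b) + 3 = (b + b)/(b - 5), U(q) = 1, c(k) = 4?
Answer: 9967/9 ≈ 1107.4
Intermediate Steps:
p(b) = -½ + b/(3*(-5 + b)) (p(b) = -½ + ((b + b)/(b - 5))/6 = -½ + ((2*b)/(-5 + b))/6 = -½ + (2*b/(-5 + b))/6 = -½ + b/(3*(-5 + b)))
1107 + (p(H(-5)) + U(c(m)))² = 1107 + ((15 - 1*(-5))/(6*(-5 - 5)) + 1)² = 1107 + ((⅙)*(15 + 5)/(-10) + 1)² = 1107 + ((⅙)*(-⅒)*20 + 1)² = 1107 + (-⅓ + 1)² = 1107 + (⅔)² = 1107 + 4/9 = 9967/9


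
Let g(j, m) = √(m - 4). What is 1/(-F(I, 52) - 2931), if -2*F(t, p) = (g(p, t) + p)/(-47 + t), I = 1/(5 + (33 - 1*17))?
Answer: -3800059776/11140079496773 + 1972*I*√1743/33420238490319 ≈ -0.00034112 + 2.4635e-9*I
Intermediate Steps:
g(j, m) = √(-4 + m)
I = 1/21 (I = 1/(5 + (33 - 17)) = 1/(5 + 16) = 1/21 ≈ 0.047619)
F(t, p) = -(p + √(-4 + t))/(2*(-47 + t)) (F(t, p) = -(√(-4 + t) + p)/(2*(-47 + t)) = -(p + √(-4 + t))/(2*(-47 + t)))
1/(-F(I, 52) - 2931) = 1/(-(-1*52 - √(-4 + 1/21))/(2*(-47 + 1/21)) - 2931) = 1/(-(-52 - √(-83/21))/(2*(-986/21)) - 2931) = 1/(-(-21)*(-52 - I*√1743/21)/(2*986) - 2931) = 1/(-(273/493 + I*√1743/1972) - 2931) = 1/((-273/493 - I*√1743/1972) - 2931) = 1/(-1445256/493 - I*√1743/1972)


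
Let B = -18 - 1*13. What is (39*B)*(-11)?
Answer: 13299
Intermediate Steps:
B = -31 (B = -18 - 13 = -31)
(39*B)*(-11) = (39*(-31))*(-11) = -1209*(-11) = 13299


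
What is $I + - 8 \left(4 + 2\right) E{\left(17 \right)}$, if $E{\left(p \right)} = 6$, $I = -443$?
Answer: $-731$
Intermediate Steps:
$I + - 8 \left(4 + 2\right) E{\left(17 \right)} = -443 + - 8 \left(4 + 2\right) 6 = -443 + \left(-8\right) 6 \cdot 6 = -443 - 288 = -731$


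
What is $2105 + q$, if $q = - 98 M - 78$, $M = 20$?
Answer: $67$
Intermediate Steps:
$q = -2038$ ($q = \left(-98\right) 20 - 78 = -1960 - 78 = -2038$)
$2105 + q = 2105 - 2038 = 67$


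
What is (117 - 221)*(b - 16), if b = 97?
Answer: -8424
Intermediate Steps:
(117 - 221)*(b - 16) = (117 - 221)*(97 - 16) = -104*81 = -8424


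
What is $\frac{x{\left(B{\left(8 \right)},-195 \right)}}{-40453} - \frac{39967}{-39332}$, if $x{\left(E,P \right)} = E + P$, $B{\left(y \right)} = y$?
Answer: $\frac{1624140135}{1591097396} \approx 1.0208$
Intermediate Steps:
$\frac{x{\left(B{\left(8 \right)},-195 \right)}}{-40453} - \frac{39967}{-39332} = \frac{8 - 195}{-40453} - \frac{39967}{-39332} = \left(-187\right) \left(- \frac{1}{40453}\right) - - \frac{39967}{39332} = \frac{187}{40453} + \frac{39967}{39332} = \frac{1624140135}{1591097396}$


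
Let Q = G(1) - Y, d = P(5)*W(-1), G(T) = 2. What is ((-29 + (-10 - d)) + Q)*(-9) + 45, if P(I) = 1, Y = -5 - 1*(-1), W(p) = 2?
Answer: 360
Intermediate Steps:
Y = -4 (Y = -5 + 1 = -4)
d = 2 (d = 1*2 = 2)
Q = 6 (Q = 2 - 1*(-4) = 2 + 4 = 6)
((-29 + (-10 - d)) + Q)*(-9) + 45 = ((-29 + (-10 - 1*2)) + 6)*(-9) + 45 = ((-29 + (-10 - 2)) + 6)*(-9) + 45 = ((-29 - 12) + 6)*(-9) + 45 = (-41 + 6)*(-9) + 45 = -35*(-9) + 45 = 315 + 45 = 360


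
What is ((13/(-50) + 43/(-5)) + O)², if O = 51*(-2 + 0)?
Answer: 30724849/2500 ≈ 12290.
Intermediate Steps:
O = -102 (O = 51*(-2) = -102)
((13/(-50) + 43/(-5)) + O)² = ((13/(-50) + 43/(-5)) - 102)² = ((13*(-1/50) + 43*(-⅕)) - 102)² = ((-13/50 - 43/5) - 102)² = (-443/50 - 102)² = (-5543/50)² = 30724849/2500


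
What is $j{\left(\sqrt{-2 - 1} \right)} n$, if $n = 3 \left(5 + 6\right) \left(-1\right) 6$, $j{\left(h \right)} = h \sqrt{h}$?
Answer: $- 198 \cdot 3^{\frac{3}{4}} i^{\frac{3}{2}} \approx 319.15 - 319.15 i$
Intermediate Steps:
$j{\left(h \right)} = h^{\frac{3}{2}}$
$n = -198$ ($n = 3 \cdot 11 \left(-1\right) 6 = 33 \left(-1\right) 6 = \left(-33\right) 6 = -198$)
$j{\left(\sqrt{-2 - 1} \right)} n = \left(\sqrt{-2 - 1}\right)^{\frac{3}{2}} \left(-198\right) = \left(\sqrt{-3}\right)^{\frac{3}{2}} \left(-198\right) = \left(i \sqrt{3}\right)^{\frac{3}{2}} \left(-198\right) = 3^{\frac{3}{4}} i^{\frac{3}{2}} \left(-198\right) = - 198 \cdot 3^{\frac{3}{4}} i^{\frac{3}{2}}$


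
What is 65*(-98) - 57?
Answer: -6427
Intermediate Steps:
65*(-98) - 57 = -6370 - 57 = -6427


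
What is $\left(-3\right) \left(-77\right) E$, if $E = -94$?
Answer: $-21714$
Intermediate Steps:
$\left(-3\right) \left(-77\right) E = \left(-3\right) \left(-77\right) \left(-94\right) = 231 \left(-94\right) = -21714$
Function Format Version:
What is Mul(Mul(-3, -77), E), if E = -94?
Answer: -21714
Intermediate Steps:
Mul(Mul(-3, -77), E) = Mul(Mul(-3, -77), -94) = Mul(231, -94) = -21714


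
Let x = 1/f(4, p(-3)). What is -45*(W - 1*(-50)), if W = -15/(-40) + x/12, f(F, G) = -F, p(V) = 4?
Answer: -36255/16 ≈ -2265.9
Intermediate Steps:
x = -¼ (x = 1/(-1*4) = 1/(-4) = -¼ ≈ -0.25000)
W = 17/48 (W = -15/(-40) - ¼/12 = -15*(-1/40) - ¼*1/12 = 3/8 - 1/48 = 17/48 ≈ 0.35417)
-45*(W - 1*(-50)) = -45*(17/48 - 1*(-50)) = -45*(17/48 + 50) = -45*2417/48 = -36255/16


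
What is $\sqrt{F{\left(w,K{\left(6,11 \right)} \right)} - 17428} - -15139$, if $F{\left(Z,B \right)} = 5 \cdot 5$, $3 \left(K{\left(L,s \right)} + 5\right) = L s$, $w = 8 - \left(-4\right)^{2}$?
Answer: $15139 + i \sqrt{17403} \approx 15139.0 + 131.92 i$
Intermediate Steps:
$w = -8$ ($w = 8 - 16 = -8$)
$K{\left(L,s \right)} = -5 + \frac{L s}{3}$
$F{\left(Z,B \right)} = 25$
$\sqrt{F{\left(w,K{\left(6,11 \right)} \right)} - 17428} - -15139 = \sqrt{25 - 17428} - -15139 = \sqrt{-17403} + 15139 = i \sqrt{17403} + 15139 = 15139 + i \sqrt{17403}$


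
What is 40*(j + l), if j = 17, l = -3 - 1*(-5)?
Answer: 760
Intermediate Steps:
l = 2 (l = -3 + 5 = 2)
40*(j + l) = 40*(17 + 2) = 40*19 = 760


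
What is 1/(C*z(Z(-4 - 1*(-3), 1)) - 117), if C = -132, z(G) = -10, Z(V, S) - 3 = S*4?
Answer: 1/1203 ≈ 0.00083125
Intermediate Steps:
Z(V, S) = 3 + 4*S (Z(V, S) = 3 + S*4 = 3 + 4*S)
1/(C*z(Z(-4 - 1*(-3), 1)) - 117) = 1/(-132*(-10) - 117) = 1/(1320 - 117) = 1/1203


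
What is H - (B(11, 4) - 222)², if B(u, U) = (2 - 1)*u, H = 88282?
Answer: 43761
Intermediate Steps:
B(u, U) = u (B(u, U) = 1*u = u)
H - (B(11, 4) - 222)² = 88282 - (11 - 222)² = 88282 - 1*(-211)² = 88282 - 1*44521 = 88282 - 44521 = 43761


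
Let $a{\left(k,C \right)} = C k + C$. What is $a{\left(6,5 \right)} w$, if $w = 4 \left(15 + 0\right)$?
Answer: $2100$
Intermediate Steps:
$a{\left(k,C \right)} = C + C k$
$w = 60$ ($w = 4 \cdot 15 = 60$)
$a{\left(6,5 \right)} w = 5 \left(1 + 6\right) 60 = 5 \cdot 7 \cdot 60 = 35 \cdot 60 = 2100$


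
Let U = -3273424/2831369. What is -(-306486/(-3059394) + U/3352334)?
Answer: -242421790485853375/2419902783562185077 ≈ -0.10018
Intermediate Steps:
U = -3273424/2831369 (U = -3273424*1/2831369 = -3273424/2831369 ≈ -1.1561)
-(-306486/(-3059394) + U/3352334) = -(-306486/(-3059394) - 3273424/2831369/3352334) = -(-306486*(-1/3059394) - 3273424/2831369*1/3352334) = -(51081/509899 - 1636712/4745847282623) = -1*242421790485853375/2419902783562185077 = -242421790485853375/2419902783562185077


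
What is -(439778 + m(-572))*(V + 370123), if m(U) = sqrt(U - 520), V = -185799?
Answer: -81061640072 - 368648*I*sqrt(273) ≈ -8.1062e+10 - 6.0911e+6*I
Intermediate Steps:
m(U) = sqrt(-520 + U)
-(439778 + m(-572))*(V + 370123) = -(439778 + sqrt(-520 - 572))*(-185799 + 370123) = -(439778 + sqrt(-1092))*184324 = -(439778 + 2*I*sqrt(273))*184324 = -(81061640072 + 368648*I*sqrt(273)) = -81061640072 - 368648*I*sqrt(273)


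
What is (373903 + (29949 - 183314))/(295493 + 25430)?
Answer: 220538/320923 ≈ 0.68720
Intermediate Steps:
(373903 + (29949 - 183314))/(295493 + 25430) = (373903 - 153365)/320923 = 220538*(1/320923) = 220538/320923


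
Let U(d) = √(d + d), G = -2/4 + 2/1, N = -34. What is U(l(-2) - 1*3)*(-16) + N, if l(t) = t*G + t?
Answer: -34 - 64*I ≈ -34.0 - 64.0*I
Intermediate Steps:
G = 3/2 (G = -2*¼ + 2*1 = -½ + 2 = 3/2 ≈ 1.5000)
l(t) = 5*t/2 (l(t) = t*(3/2) + t = 3*t/2 + t = 5*t/2)
U(d) = √2*√d (U(d) = √(2*d) = √2*√d)
U(l(-2) - 1*3)*(-16) + N = (√2*√((5/2)*(-2) - 1*3))*(-16) - 34 = (√2*√(-5 - 3))*(-16) - 34 = (√2*√(-8))*(-16) - 34 = (√2*(2*I*√2))*(-16) - 34 = (4*I)*(-16) - 34 = -64*I - 34 = -34 - 64*I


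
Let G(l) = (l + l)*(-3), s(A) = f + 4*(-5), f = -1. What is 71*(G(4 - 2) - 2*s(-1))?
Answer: 2130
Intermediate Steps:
s(A) = -21 (s(A) = -1 + 4*(-5) = -1 - 20 = -21)
G(l) = -6*l (G(l) = (2*l)*(-3) = -6*l)
71*(G(4 - 2) - 2*s(-1)) = 71*(-6*(4 - 2) - 2*(-21)) = 71*(-6*2 + 42) = 71*(-12 + 42) = 71*30 = 2130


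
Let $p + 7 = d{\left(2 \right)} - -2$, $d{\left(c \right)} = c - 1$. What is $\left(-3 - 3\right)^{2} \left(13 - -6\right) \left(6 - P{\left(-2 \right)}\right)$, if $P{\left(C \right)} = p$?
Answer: $6840$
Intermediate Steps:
$d{\left(c \right)} = -1 + c$
$p = -4$ ($p = -7 + \left(\left(-1 + 2\right) - -2\right) = -7 + \left(1 + 2\right) = -7 + 3 = -4$)
$P{\left(C \right)} = -4$
$\left(-3 - 3\right)^{2} \left(13 - -6\right) \left(6 - P{\left(-2 \right)}\right) = \left(-3 - 3\right)^{2} \left(13 - -6\right) \left(6 - -4\right) = \left(-6\right)^{2} \left(13 + 6\right) \left(6 + 4\right) = 36 \cdot 19 \cdot 10 = 684 \cdot 10 = 6840$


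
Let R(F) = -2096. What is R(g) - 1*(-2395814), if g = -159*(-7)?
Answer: 2393718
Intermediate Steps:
g = 1113
R(g) - 1*(-2395814) = -2096 - 1*(-2395814) = -2096 + 2395814 = 2393718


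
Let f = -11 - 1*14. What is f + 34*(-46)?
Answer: -1589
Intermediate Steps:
f = -25 (f = -11 - 14 = -25)
f + 34*(-46) = -25 + 34*(-46) = -25 - 1564 = -1589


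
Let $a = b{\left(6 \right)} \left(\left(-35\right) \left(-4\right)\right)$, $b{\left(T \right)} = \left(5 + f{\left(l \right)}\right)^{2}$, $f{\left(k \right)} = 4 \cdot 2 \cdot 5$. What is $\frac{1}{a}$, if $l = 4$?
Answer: $\frac{1}{283500} \approx 3.5273 \cdot 10^{-6}$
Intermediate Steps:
$f{\left(k \right)} = 40$ ($f{\left(k \right)} = 8 \cdot 5 = 40$)
$b{\left(T \right)} = 2025$ ($b{\left(T \right)} = \left(5 + 40\right)^{2} = 45^{2} = 2025$)
$a = 283500$ ($a = 2025 \left(\left(-35\right) \left(-4\right)\right) = 2025 \cdot 140 = 283500$)
$\frac{1}{a} = \frac{1}{283500}$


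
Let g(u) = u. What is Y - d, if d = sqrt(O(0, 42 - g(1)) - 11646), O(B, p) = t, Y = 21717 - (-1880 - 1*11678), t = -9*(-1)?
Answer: 35275 - 3*I*sqrt(1293) ≈ 35275.0 - 107.87*I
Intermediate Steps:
t = 9
Y = 35275 (Y = 21717 - (-1880 - 11678) = 21717 - 1*(-13558) = 21717 + 13558 = 35275)
O(B, p) = 9
d = 3*I*sqrt(1293) (d = sqrt(9 - 11646) = sqrt(-11637) = 3*I*sqrt(1293) ≈ 107.87*I)
Y - d = 35275 - 3*I*sqrt(1293)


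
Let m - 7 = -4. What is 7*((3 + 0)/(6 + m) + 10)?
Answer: 217/3 ≈ 72.333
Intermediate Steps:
m = 3 (m = 7 - 4 = 3)
7*((3 + 0)/(6 + m) + 10) = 7*((3 + 0)/(6 + 3) + 10) = 7*(3/9 + 10) = 7*(3*(⅑) + 10) = 7*(⅓ + 10) = 7*(31/3) = 217/3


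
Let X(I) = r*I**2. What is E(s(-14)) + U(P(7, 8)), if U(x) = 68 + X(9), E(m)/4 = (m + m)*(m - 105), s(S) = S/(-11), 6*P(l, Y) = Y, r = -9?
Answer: -207773/121 ≈ -1717.1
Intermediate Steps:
P(l, Y) = Y/6
s(S) = -S/11 (s(S) = S*(-1/11) = -S/11)
E(m) = 8*m*(-105 + m) (E(m) = 4*((m + m)*(m - 105)) = 4*((2*m)*(-105 + m)) = 4*(2*m*(-105 + m)) = 8*m*(-105 + m))
X(I) = -9*I**2
U(x) = -661 (U(x) = 68 - 9*9**2 = 68 - 9*81 = 68 - 729 = -661)
E(s(-14)) + U(P(7, 8)) = 8*(-1/11*(-14))*(-105 - 1/11*(-14)) - 661 = 8*(14/11)*(-105 + 14/11) - 661 = 8*(14/11)*(-1141/11) - 661 = -127792/121 - 661 = -207773/121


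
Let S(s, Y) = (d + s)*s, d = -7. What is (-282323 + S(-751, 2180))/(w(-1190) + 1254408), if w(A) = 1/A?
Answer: 341452650/1492745519 ≈ 0.22874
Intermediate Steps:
S(s, Y) = s*(-7 + s) (S(s, Y) = (-7 + s)*s = s*(-7 + s))
(-282323 + S(-751, 2180))/(w(-1190) + 1254408) = (-282323 - 751*(-7 - 751))/(1/(-1190) + 1254408) = (-282323 - 751*(-758))/(-1/1190 + 1254408) = (-282323 + 569258)/(1492745519/1190) = 286935*(1190/1492745519) = 341452650/1492745519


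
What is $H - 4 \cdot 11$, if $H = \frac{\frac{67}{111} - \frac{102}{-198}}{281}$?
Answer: $- \frac{15095078}{343101} \approx -43.996$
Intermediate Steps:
$H = \frac{1366}{343101}$ ($H = \left(67 \cdot \frac{1}{111} - - \frac{17}{33}\right) \frac{1}{281} = \left(\frac{67}{111} + \frac{17}{33}\right) \frac{1}{281} = \frac{1366}{1221} \cdot \frac{1}{281} = \frac{1366}{343101} \approx 0.0039813$)
$H - 4 \cdot 11 = \frac{1366}{343101} - 4 \cdot 11 = \frac{1366}{343101} - 44 = - \frac{15095078}{343101}$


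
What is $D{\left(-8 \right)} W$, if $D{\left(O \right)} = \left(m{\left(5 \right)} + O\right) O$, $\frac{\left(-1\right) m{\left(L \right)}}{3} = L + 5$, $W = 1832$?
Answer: $556928$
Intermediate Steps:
$m{\left(L \right)} = -15 - 3 L$ ($m{\left(L \right)} = - 3 \left(L + 5\right) = - 3 \left(5 + L\right) = -15 - 3 L$)
$D{\left(O \right)} = O \left(-30 + O\right)$ ($D{\left(O \right)} = \left(\left(-15 - 15\right) + O\right) O = \left(-30 + O\right) O = O \left(-30 + O\right)$)
$D{\left(-8 \right)} W = - 8 \left(-30 - 8\right) 1832 = \left(-8\right) \left(-38\right) 1832 = 304 \cdot 1832 = 556928$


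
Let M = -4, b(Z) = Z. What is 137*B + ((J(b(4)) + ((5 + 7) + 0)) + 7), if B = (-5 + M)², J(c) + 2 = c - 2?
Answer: 11116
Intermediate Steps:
J(c) = -4 + c (J(c) = -2 + (c - 2) = -2 + (-2 + c) = -4 + c)
B = 81 (B = (-5 - 4)² = (-9)² = 81)
137*B + ((J(b(4)) + ((5 + 7) + 0)) + 7) = 137*81 + (((-4 + 4) + ((5 + 7) + 0)) + 7) = 11097 + ((0 + (12 + 0)) + 7) = 11097 + ((0 + 12) + 7) = 11097 + (12 + 7) = 11097 + 19 = 11116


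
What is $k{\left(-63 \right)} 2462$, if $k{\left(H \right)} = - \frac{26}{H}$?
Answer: $\frac{64012}{63} \approx 1016.1$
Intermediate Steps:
$k{\left(-63 \right)} 2462 = - \frac{26}{-63} \cdot 2462 = \left(-26\right) \left(- \frac{1}{63}\right) 2462 = \frac{26}{63} \cdot 2462 = \frac{64012}{63}$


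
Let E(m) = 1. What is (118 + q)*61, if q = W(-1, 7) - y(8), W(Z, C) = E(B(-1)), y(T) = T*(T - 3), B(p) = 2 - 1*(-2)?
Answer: 4819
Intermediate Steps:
B(p) = 4 (B(p) = 2 + 2 = 4)
y(T) = T*(-3 + T)
W(Z, C) = 1
q = -39 (q = 1 - 8*(-3 + 8) = 1 - 8*5 = 1 - 1*40 = 1 - 40 = -39)
(118 + q)*61 = (118 - 39)*61 = 79*61 = 4819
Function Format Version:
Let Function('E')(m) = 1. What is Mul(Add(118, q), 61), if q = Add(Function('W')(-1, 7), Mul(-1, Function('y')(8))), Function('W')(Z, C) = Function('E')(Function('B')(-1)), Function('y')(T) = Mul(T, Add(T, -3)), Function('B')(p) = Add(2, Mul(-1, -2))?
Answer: 4819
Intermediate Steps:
Function('B')(p) = 4 (Function('B')(p) = Add(2, 2) = 4)
Function('y')(T) = Mul(T, Add(-3, T))
Function('W')(Z, C) = 1
q = -39 (q = Add(1, Mul(-1, Mul(8, Add(-3, 8)))) = Add(1, Mul(-1, Mul(8, 5))) = Add(1, Mul(-1, 40)) = Add(1, -40) = -39)
Mul(Add(118, q), 61) = Mul(Add(118, -39), 61) = Mul(79, 61) = 4819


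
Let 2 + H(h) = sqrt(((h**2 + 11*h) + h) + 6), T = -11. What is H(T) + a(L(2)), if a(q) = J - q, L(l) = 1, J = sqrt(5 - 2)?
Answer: -3 + sqrt(3) + I*sqrt(5) ≈ -1.268 + 2.2361*I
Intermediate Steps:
J = sqrt(3) ≈ 1.7320
H(h) = -2 + sqrt(6 + h**2 + 12*h) (H(h) = -2 + sqrt(((h**2 + 11*h) + h) + 6) = -2 + sqrt((h**2 + 12*h) + 6) = -2 + sqrt(6 + h**2 + 12*h))
a(q) = sqrt(3) - q
H(T) + a(L(2)) = (-2 + sqrt(6 + (-11)**2 + 12*(-11))) + (sqrt(3) - 1*1) = (-2 + sqrt(6 + 121 - 132)) + (sqrt(3) - 1) = (-2 + sqrt(-5)) + (-1 + sqrt(3)) = (-2 + I*sqrt(5)) + (-1 + sqrt(3)) = -3 + sqrt(3) + I*sqrt(5)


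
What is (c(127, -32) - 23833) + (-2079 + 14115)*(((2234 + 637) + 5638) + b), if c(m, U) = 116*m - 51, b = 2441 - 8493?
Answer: 29563300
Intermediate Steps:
b = -6052
c(m, U) = -51 + 116*m
(c(127, -32) - 23833) + (-2079 + 14115)*(((2234 + 637) + 5638) + b) = ((-51 + 116*127) - 23833) + (-2079 + 14115)*(((2234 + 637) + 5638) - 6052) = ((-51 + 14732) - 23833) + 12036*((2871 + 5638) - 6052) = (14681 - 23833) + 12036*(8509 - 6052) = -9152 + 12036*2457 = -9152 + 29572452 = 29563300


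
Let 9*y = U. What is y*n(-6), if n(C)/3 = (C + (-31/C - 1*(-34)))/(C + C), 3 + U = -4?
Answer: 1393/216 ≈ 6.4491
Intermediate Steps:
U = -7 (U = -3 - 4 = -7)
y = -7/9 (y = (1/9)*(-7) = -7/9 ≈ -0.77778)
n(C) = 3*(34 + C - 31/C)/(2*C) (n(C) = 3*((C + (-31/C - 1*(-34)))/(C + C)) = 3*((C + (-31/C + 34))/((2*C))) = 3*((C + (34 - 31/C))*(1/(2*C))) = 3*((34 + C - 31/C)*(1/(2*C))) = 3*((34 + C - 31/C)/(2*C)) = 3*(34 + C - 31/C)/(2*C))
y*n(-6) = -7*(3/2 + 51/(-6) - 93/2/(-6)**2)/9 = -7*(3/2 + 51*(-1/6) - 93/2*1/36)/9 = -7*(3/2 - 17/2 - 31/24)/9 = -7/9*(-199/24) = 1393/216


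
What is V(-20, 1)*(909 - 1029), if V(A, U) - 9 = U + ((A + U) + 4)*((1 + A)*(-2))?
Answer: 67200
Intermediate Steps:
V(A, U) = 9 + U + (-2 - 2*A)*(4 + A + U) (V(A, U) = 9 + (U + ((A + U) + 4)*((1 + A)*(-2))) = 9 + (U + (4 + A + U)*(-2 - 2*A)) = 9 + (U + (-2 - 2*A)*(4 + A + U)) = 9 + U + (-2 - 2*A)*(4 + A + U))
V(-20, 1)*(909 - 1029) = (1 - 1*1 - 10*(-20) - 2*(-20)² - 2*(-20)*1)*(909 - 1029) = (1 - 1 + 200 - 2*400 + 40)*(-120) = (1 - 1 + 200 - 800 + 40)*(-120) = -560*(-120) = 67200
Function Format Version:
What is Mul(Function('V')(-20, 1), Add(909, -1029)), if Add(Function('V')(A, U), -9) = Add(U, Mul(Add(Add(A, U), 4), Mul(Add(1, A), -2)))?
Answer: 67200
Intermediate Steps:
Function('V')(A, U) = Add(9, U, Mul(Add(-2, Mul(-2, A)), Add(4, A, U))) (Function('V')(A, U) = Add(9, Add(U, Mul(Add(Add(A, U), 4), Mul(Add(1, A), -2)))) = Add(9, Add(U, Mul(Add(4, A, U), Add(-2, Mul(-2, A))))) = Add(9, Add(U, Mul(Add(-2, Mul(-2, A)), Add(4, A, U)))) = Add(9, U, Mul(Add(-2, Mul(-2, A)), Add(4, A, U))))
Mul(Function('V')(-20, 1), Add(909, -1029)) = Mul(Add(1, Mul(-1, 1), Mul(-10, -20), Mul(-2, Pow(-20, 2)), Mul(-2, -20, 1)), Add(909, -1029)) = Mul(Add(1, -1, 200, Mul(-2, 400), 40), -120) = Mul(Add(1, -1, 200, -800, 40), -120) = Mul(-560, -120) = 67200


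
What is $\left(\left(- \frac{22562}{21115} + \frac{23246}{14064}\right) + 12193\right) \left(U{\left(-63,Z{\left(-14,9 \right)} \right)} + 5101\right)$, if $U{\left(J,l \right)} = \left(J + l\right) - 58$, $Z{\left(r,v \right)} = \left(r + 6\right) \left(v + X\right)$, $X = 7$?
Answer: $\frac{2196150685914913}{37120170} \approx 5.9163 \cdot 10^{7}$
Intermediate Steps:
$Z{\left(r,v \right)} = \left(6 + r\right) \left(7 + v\right)$ ($Z{\left(r,v \right)} = \left(r + 6\right) \left(v + 7\right) = \left(6 + r\right) \left(7 + v\right)$)
$U{\left(J,l \right)} = -58 + J + l$
$\left(\left(- \frac{22562}{21115} + \frac{23246}{14064}\right) + 12193\right) \left(U{\left(-63,Z{\left(-14,9 \right)} \right)} + 5101\right) = \left(\left(- \frac{22562}{21115} + \frac{23246}{14064}\right) + 12193\right) \left(\left(-58 - 63 + \left(42 + 6 \cdot 9 + 7 \left(-14\right) - 126\right)\right) + 5101\right) = \left(\left(\left(-22562\right) \frac{1}{21115} + 23246 \cdot \frac{1}{14064}\right) + 12193\right) \left(\left(-58 - 63 + \left(42 + 54 - 98 - 126\right)\right) + 5101\right) = \left(\left(- \frac{22562}{21115} + \frac{11623}{7032}\right) + 12193\right) \left(\left(-58 - 63 - 128\right) + 5101\right) = \left(\frac{86763661}{148480680} + 12193\right) \left(-249 + 5101\right) = \frac{1810511694901}{148480680} \cdot 4852 = \frac{2196150685914913}{37120170}$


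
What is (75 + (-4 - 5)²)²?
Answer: 24336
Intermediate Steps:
(75 + (-4 - 5)²)² = (75 + (-9)²)² = (75 + 81)² = 156² = 24336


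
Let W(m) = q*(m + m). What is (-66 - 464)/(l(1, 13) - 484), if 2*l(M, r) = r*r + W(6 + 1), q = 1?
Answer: 212/157 ≈ 1.3503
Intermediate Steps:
W(m) = 2*m (W(m) = 1*(m + m) = 1*(2*m) = 2*m)
l(M, r) = 7 + r²/2 (l(M, r) = (r*r + 2*(6 + 1))/2 = (r² + 2*7)/2 = (r² + 14)/2 = (14 + r²)/2 = 7 + r²/2)
(-66 - 464)/(l(1, 13) - 484) = (-66 - 464)/((7 + (½)*13²) - 484) = -530/((7 + (½)*169) - 484) = -530/((7 + 169/2) - 484) = -530/(183/2 - 484) = -530/(-785/2) = -530*(-2/785) = 212/157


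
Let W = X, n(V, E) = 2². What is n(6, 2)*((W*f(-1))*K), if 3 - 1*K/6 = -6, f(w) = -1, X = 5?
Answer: -1080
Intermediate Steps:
n(V, E) = 4
W = 5
K = 54 (K = 18 - 6*(-6) = 18 + 36 = 54)
n(6, 2)*((W*f(-1))*K) = 4*((5*(-1))*54) = 4*(-5*54) = 4*(-270) = -1080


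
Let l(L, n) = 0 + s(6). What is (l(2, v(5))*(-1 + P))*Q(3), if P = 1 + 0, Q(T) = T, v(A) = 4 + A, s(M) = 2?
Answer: 0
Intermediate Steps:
l(L, n) = 2 (l(L, n) = 0 + 2 = 2)
P = 1
(l(2, v(5))*(-1 + P))*Q(3) = (2*(-1 + 1))*3 = (2*0)*3 = 0*3 = 0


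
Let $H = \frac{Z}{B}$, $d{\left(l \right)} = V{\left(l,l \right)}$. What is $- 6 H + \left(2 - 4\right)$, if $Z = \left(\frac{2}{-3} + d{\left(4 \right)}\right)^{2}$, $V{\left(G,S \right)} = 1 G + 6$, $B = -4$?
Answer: $\frac{386}{3} \approx 128.67$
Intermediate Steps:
$V{\left(G,S \right)} = 6 + G$ ($V{\left(G,S \right)} = G + 6 = 6 + G$)
$d{\left(l \right)} = 6 + l$
$Z = \frac{784}{9}$ ($Z = \left(\frac{2}{-3} + \left(6 + 4\right)\right)^{2} = \left(2 \left(- \frac{1}{3}\right) + 10\right)^{2} = \left(- \frac{2}{3} + 10\right)^{2} = \left(\frac{28}{3}\right)^{2} = \frac{784}{9} \approx 87.111$)
$H = - \frac{196}{9}$ ($H = \frac{784}{9 \left(-4\right)} = \frac{784}{9} \left(- \frac{1}{4}\right) = - \frac{196}{9} \approx -21.778$)
$- 6 H + \left(2 - 4\right) = \left(-6\right) \left(- \frac{196}{9}\right) + \left(2 - 4\right) = \frac{392}{3} + \left(2 - 4\right) = \frac{392}{3} - 2 = \frac{386}{3}$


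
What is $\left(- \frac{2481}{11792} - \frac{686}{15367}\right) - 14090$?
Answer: $- \frac{232114745509}{16473424} \approx -14090.0$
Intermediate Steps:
$\left(- \frac{2481}{11792} - \frac{686}{15367}\right) - 14090 = - \frac{4201349}{16473424} - 14090 = - \frac{232114745509}{16473424}$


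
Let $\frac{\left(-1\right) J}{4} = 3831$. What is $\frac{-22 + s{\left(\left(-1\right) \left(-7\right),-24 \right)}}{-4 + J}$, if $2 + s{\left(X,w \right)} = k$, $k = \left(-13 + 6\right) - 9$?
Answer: $\frac{5}{1916} \approx 0.0026096$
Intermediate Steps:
$J = -15324$ ($J = \left(-4\right) 3831 = -15324$)
$k = -16$ ($k = -7 - 9 = -16$)
$s{\left(X,w \right)} = -18$ ($s{\left(X,w \right)} = -2 - 16 = -18$)
$\frac{-22 + s{\left(\left(-1\right) \left(-7\right),-24 \right)}}{-4 + J} = \frac{-22 - 18}{-4 - 15324} = - \frac{40}{-15328} = \left(-40\right) \left(- \frac{1}{15328}\right) = \frac{5}{1916}$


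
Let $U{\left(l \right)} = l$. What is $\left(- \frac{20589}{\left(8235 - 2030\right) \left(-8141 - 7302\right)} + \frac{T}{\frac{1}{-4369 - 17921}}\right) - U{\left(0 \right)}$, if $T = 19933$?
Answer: $- \frac{42575150566943961}{95823815} \approx -4.4431 \cdot 10^{8}$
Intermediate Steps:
$\left(- \frac{20589}{\left(8235 - 2030\right) \left(-8141 - 7302\right)} + \frac{T}{\frac{1}{-4369 - 17921}}\right) - U{\left(0 \right)} = \left(- \frac{20589}{\left(8235 - 2030\right) \left(-8141 - 7302\right)} + \frac{19933}{\frac{1}{-4369 - 17921}}\right) - 0 = \left(- \frac{20589}{6205 \left(-15443\right)} + \frac{19933}{\frac{1}{-22290}}\right) + 0 = \left(- \frac{20589}{-95823815} + \frac{19933}{- \frac{1}{22290}}\right) + 0 = \left(\left(-20589\right) \left(- \frac{1}{95823815}\right) + 19933 \left(-22290\right)\right) + 0 = \left(\frac{20589}{95823815} - 444306570\right) + 0 = - \frac{42575150566943961}{95823815} + 0 = - \frac{42575150566943961}{95823815}$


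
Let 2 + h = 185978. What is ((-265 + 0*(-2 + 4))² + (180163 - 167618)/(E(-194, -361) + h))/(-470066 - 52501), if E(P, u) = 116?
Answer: -13068323245/97245538164 ≈ -0.13438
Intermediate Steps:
h = 185976 (h = -2 + 185978 = 185976)
((-265 + 0*(-2 + 4))² + (180163 - 167618)/(E(-194, -361) + h))/(-470066 - 52501) = ((-265 + 0*(-2 + 4))² + (180163 - 167618)/(116 + 185976))/(-470066 - 52501) = ((-265 + 0*2)² + 12545/186092)/(-522567) = ((-265 + 0)² + 12545*(1/186092))*(-1/522567) = ((-265)² + 12545/186092)*(-1/522567) = (70225 + 12545/186092)*(-1/522567) = (13068323245/186092)*(-1/522567) = -13068323245/97245538164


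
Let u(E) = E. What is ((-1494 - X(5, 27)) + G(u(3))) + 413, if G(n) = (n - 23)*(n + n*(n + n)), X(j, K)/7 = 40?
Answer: -1781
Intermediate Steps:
X(j, K) = 280 (X(j, K) = 7*40 = 280)
G(n) = (-23 + n)*(n + 2*n²) (G(n) = (-23 + n)*(n + n*(2*n)) = (-23 + n)*(n + 2*n²))
((-1494 - X(5, 27)) + G(u(3))) + 413 = ((-1494 - 1*280) + 3*(-23 - 45*3 + 2*3²)) + 413 = ((-1494 - 280) + 3*(-23 - 135 + 2*9)) + 413 = (-1774 + 3*(-23 - 135 + 18)) + 413 = (-1774 + 3*(-140)) + 413 = (-1774 - 420) + 413 = -2194 + 413 = -1781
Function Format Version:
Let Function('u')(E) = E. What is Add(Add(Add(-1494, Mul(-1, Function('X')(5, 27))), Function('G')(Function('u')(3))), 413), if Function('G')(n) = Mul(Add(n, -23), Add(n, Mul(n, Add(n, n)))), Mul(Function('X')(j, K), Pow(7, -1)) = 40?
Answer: -1781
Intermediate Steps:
Function('X')(j, K) = 280 (Function('X')(j, K) = Mul(7, 40) = 280)
Function('G')(n) = Mul(Add(-23, n), Add(n, Mul(2, Pow(n, 2)))) (Function('G')(n) = Mul(Add(-23, n), Add(n, Mul(n, Mul(2, n)))) = Mul(Add(-23, n), Add(n, Mul(2, Pow(n, 2)))))
Add(Add(Add(-1494, Mul(-1, Function('X')(5, 27))), Function('G')(Function('u')(3))), 413) = Add(Add(Add(-1494, Mul(-1, 280)), Mul(3, Add(-23, Mul(-45, 3), Mul(2, Pow(3, 2))))), 413) = Add(Add(Add(-1494, -280), Mul(3, Add(-23, -135, Mul(2, 9)))), 413) = Add(Add(-1774, Mul(3, Add(-23, -135, 18))), 413) = Add(Add(-1774, Mul(3, -140)), 413) = Add(Add(-1774, -420), 413) = Add(-2194, 413) = -1781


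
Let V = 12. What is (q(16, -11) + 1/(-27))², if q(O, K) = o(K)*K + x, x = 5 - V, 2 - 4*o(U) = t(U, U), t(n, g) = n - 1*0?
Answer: 21353641/11664 ≈ 1830.7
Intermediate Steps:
t(n, g) = n (t(n, g) = n + 0 = n)
o(U) = ½ - U/4
x = -7 (x = 5 - 1*12 = 5 - 12 = -7)
q(O, K) = -7 + K*(½ - K/4) (q(O, K) = (½ - K/4)*K - 7 = K*(½ - K/4) - 7 = -7 + K*(½ - K/4))
(q(16, -11) + 1/(-27))² = ((-7 - ¼*(-11)*(-2 - 11)) + 1/(-27))² = ((-7 - ¼*(-11)*(-13)) - 1/27)² = ((-7 - 143/4) - 1/27)² = (-171/4 - 1/27)² = (-4621/108)² = 21353641/11664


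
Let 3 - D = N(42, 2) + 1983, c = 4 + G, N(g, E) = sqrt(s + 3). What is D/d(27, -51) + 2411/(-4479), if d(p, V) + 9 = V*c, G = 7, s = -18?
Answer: 249805/85101 + I*sqrt(15)/570 ≈ 2.9354 + 0.0067947*I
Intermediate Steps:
N(g, E) = I*sqrt(15) (N(g, E) = sqrt(-18 + 3) = sqrt(-15) = I*sqrt(15))
c = 11 (c = 4 + 7 = 11)
d(p, V) = -9 + 11*V (d(p, V) = -9 + V*11 = -9 + 11*V)
D = -1980 - I*sqrt(15) (D = 3 - (I*sqrt(15) + 1983) = 3 - (1983 + I*sqrt(15)) = 3 + (-1983 - I*sqrt(15)) = -1980 - I*sqrt(15) ≈ -1980.0 - 3.873*I)
D/d(27, -51) + 2411/(-4479) = (-1980 - I*sqrt(15))/(-9 + 11*(-51)) + 2411/(-4479) = (-1980 - I*sqrt(15))/(-9 - 561) + 2411*(-1/4479) = (-1980 - I*sqrt(15))/(-570) - 2411/4479 = (-1980 - I*sqrt(15))*(-1/570) - 2411/4479 = (66/19 + I*sqrt(15)/570) - 2411/4479 = 249805/85101 + I*sqrt(15)/570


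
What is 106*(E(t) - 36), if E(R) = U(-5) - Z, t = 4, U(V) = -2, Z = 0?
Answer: -4028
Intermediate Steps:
E(R) = -2 (E(R) = -2 - 1*0 = -2 + 0 = -2)
106*(E(t) - 36) = 106*(-2 - 36) = 106*(-38) = -4028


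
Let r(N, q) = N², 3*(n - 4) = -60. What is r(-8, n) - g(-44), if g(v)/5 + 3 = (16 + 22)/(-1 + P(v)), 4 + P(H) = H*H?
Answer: 152359/1931 ≈ 78.902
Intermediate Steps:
P(H) = -4 + H² (P(H) = -4 + H*H = -4 + H²)
g(v) = -15 + 190/(-5 + v²) (g(v) = -15 + 5*((16 + 22)/(-1 + (-4 + v²))) = -15 + 5*(38/(-5 + v²)) = -15 + 190/(-5 + v²))
n = -16 (n = 4 + (⅓)*(-60) = 4 - 20 = -16)
r(-8, n) - g(-44) = (-8)² - 5*(53 - 3*(-44)²)/(-5 + (-44)²) = 64 - 5*(53 - 3*1936)/(-5 + 1936) = 64 - 5*(53 - 5808)/1931 = 64 - 5*(-5755)/1931 = 64 - 1*(-28775/1931) = 64 + 28775/1931 = 152359/1931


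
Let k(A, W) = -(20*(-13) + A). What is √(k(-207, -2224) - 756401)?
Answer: 19*I*√2094 ≈ 869.44*I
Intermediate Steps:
k(A, W) = 260 - A (k(A, W) = -(-260 + A) = 260 - A)
√(k(-207, -2224) - 756401) = √((260 - 1*(-207)) - 756401) = √((260 + 207) - 756401) = √(467 - 756401) = √(-755934) = 19*I*√2094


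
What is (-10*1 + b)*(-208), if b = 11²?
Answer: -23088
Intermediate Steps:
b = 121
(-10*1 + b)*(-208) = (-10*1 + 121)*(-208) = (-10 + 121)*(-208) = 111*(-208) = -23088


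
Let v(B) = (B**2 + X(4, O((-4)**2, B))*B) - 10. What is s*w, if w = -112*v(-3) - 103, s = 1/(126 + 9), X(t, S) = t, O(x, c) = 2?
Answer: 451/45 ≈ 10.022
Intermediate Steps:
v(B) = -10 + B**2 + 4*B (v(B) = (B**2 + 4*B) - 10 = -10 + B**2 + 4*B)
s = 1/135 ≈ 0.0074074
w = 1353 (w = -112*(-10 + (-3)**2 + 4*(-3)) - 103 = -112*(-10 + 9 - 12) - 103 = -112*(-13) - 103 = 1456 - 103 = 1353)
s*w = (1/135)*1353 = 451/45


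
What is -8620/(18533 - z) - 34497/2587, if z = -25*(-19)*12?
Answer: -464999941/33198971 ≈ -14.006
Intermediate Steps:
z = 5700 (z = 475*12 = 5700)
-8620/(18533 - z) - 34497/2587 = -8620/(18533 - 1*5700) - 34497/2587 = -8620/(18533 - 5700) - 34497*1/2587 = -8620/12833 - 34497/2587 = -464999941/33198971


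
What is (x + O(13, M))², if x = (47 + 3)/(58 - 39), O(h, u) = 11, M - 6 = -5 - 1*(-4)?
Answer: 67081/361 ≈ 185.82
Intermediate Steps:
M = 5 (M = 6 + (-5 - 1*(-4)) = 6 + (-5 + 4) = 6 - 1 = 5)
x = 50/19 ≈ 2.6316
(x + O(13, M))² = (50/19 + 11)² = (259/19)² = 67081/361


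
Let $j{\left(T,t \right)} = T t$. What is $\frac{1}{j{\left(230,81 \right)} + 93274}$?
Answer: $\frac{1}{111904} \approx 8.9362 \cdot 10^{-6}$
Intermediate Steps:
$\frac{1}{j{\left(230,81 \right)} + 93274} = \frac{1}{230 \cdot 81 + 93274} = \frac{1}{18630 + 93274} = \frac{1}{111904}$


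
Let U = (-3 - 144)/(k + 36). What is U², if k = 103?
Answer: 21609/19321 ≈ 1.1184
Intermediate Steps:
U = -147/139 (U = (-3 - 144)/(103 + 36) = -147/139 ≈ -1.0576)
U² = (-147/139)² = 21609/19321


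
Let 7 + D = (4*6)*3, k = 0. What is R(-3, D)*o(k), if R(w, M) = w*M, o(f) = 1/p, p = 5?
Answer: -39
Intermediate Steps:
D = 65 (D = -7 + (4*6)*3 = -7 + 24*3 = -7 + 72 = 65)
o(f) = 1/5
R(w, M) = M*w
R(-3, D)*o(k) = (65*(-3))*(1/5) = -195*1/5 = -39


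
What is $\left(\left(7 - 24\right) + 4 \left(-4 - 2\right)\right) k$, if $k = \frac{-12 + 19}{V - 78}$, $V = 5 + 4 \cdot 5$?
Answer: $\frac{287}{53} \approx 5.4151$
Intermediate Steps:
$V = 25$ ($V = 5 + 20 = 25$)
$k = - \frac{7}{53}$ ($k = \frac{-12 + 19}{25 - 78} = \frac{7}{-53} = 7 \left(- \frac{1}{53}\right) = - \frac{7}{53} \approx -0.13208$)
$\left(\left(7 - 24\right) + 4 \left(-4 - 2\right)\right) k = \left(\left(7 - 24\right) + 4 \left(-4 - 2\right)\right) \left(- \frac{7}{53}\right) = \left(\left(7 - 24\right) + 4 \left(-6\right)\right) \left(- \frac{7}{53}\right) = \left(-17 - 24\right) \left(- \frac{7}{53}\right) = \left(-41\right) \left(- \frac{7}{53}\right) = \frac{287}{53}$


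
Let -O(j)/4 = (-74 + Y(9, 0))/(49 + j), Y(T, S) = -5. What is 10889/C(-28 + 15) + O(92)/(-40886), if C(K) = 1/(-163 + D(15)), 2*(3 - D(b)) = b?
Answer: -10514691768661/5764926 ≈ -1.8239e+6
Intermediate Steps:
D(b) = 3 - b/2
O(j) = 316/(49 + j) (O(j) = -4*(-74 - 5)/(49 + j) = -(-316)/(49 + j) = 316/(49 + j))
C(K) = -2/335 (C(K) = 1/(-163 + (3 - 1/2*15)) = 1/(-163 + (3 - 15/2)) = 1/(-163 - 9/2) = 1/(-335/2) = -2/335)
10889/C(-28 + 15) + O(92)/(-40886) = 10889/(-2/335) + (316/(49 + 92))/(-40886) = 10889*(-335/2) + (316/141)*(-1/40886) = -3647815/2 + (316*(1/141))*(-1/40886) = -3647815/2 + (316/141)*(-1/40886) = -3647815/2 - 158/2882463 = -10514691768661/5764926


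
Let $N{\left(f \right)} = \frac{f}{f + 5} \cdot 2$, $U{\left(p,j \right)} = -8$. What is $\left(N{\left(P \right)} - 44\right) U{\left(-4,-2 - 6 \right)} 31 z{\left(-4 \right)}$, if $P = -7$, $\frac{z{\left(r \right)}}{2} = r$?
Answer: $-73408$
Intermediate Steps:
$z{\left(r \right)} = 2 r$
$N{\left(f \right)} = \frac{2 f}{5 + f}$ ($N{\left(f \right)} = \frac{f}{5 + f} 2 = \frac{2 f}{5 + f}$)
$\left(N{\left(P \right)} - 44\right) U{\left(-4,-2 - 6 \right)} 31 z{\left(-4 \right)} = \left(2 \left(-7\right) \frac{1}{5 - 7} - 44\right) \left(-8\right) 31 \cdot 2 \left(-4\right) = \left(2 \left(-7\right) \frac{1}{-2} - 44\right) \left(-8\right) 31 \left(-8\right) = \left(2 \left(-7\right) \left(- \frac{1}{2}\right) - 44\right) \left(-8\right) \left(-248\right) = \left(7 - 44\right) \left(-8\right) \left(-248\right) = \left(-37\right) \left(-8\right) \left(-248\right) = 296 \left(-248\right) = -73408$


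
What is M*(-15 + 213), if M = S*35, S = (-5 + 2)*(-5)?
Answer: 103950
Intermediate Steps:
S = 15 (S = -3*(-5) = 15)
M = 525 (M = 15*35 = 525)
M*(-15 + 213) = 525*(-15 + 213) = 525*198 = 103950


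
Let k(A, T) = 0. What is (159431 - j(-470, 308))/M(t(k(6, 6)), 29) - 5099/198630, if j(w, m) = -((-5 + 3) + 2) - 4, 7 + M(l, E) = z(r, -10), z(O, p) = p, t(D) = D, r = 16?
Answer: -31668660733/3376710 ≈ -9378.6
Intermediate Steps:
M(l, E) = -17 (M(l, E) = -7 - 10 = -17)
j(w, m) = -4 (j(w, m) = -(-2 + 2) - 4 = -1*0 - 4 = 0 - 4 = -4)
(159431 - j(-470, 308))/M(t(k(6, 6)), 29) - 5099/198630 = (159431 - 1*(-4))/(-17) - 5099/198630 = (159431 + 4)*(-1/17) - 5099*1/198630 = 159435*(-1/17) - 5099/198630 = -159435/17 - 5099/198630 = -31668660733/3376710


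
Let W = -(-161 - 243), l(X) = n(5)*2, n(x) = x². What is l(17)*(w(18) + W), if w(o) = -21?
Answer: 19150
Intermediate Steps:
l(X) = 50 (l(X) = 5²*2 = 25*2 = 50)
W = 404 (W = -1*(-404) = 404)
l(17)*(w(18) + W) = 50*(-21 + 404) = 50*383 = 19150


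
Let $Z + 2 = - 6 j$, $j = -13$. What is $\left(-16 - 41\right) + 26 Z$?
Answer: $1919$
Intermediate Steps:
$Z = 76$ ($Z = -2 - -78 = -2 + 78 = 76$)
$\left(-16 - 41\right) + 26 Z = \left(-16 - 41\right) + 26 \cdot 76 = \left(-16 - 41\right) + 1976 = -57 + 1976 = 1919$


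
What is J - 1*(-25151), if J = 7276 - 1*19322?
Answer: 13105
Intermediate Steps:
J = -12046 (J = 7276 - 19322 = -12046)
J - 1*(-25151) = -12046 - 1*(-25151) = -12046 + 25151 = 13105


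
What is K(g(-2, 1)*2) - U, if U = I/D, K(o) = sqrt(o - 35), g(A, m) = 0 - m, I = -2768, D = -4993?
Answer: -2768/4993 + I*sqrt(37) ≈ -0.55438 + 6.0828*I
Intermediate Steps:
g(A, m) = -m
K(o) = sqrt(-35 + o)
U = 2768/4993 (U = -2768/(-4993) = -2768*(-1/4993) = 2768/4993 ≈ 0.55438)
K(g(-2, 1)*2) - U = sqrt(-35 - 1*1*2) - 1*2768/4993 = sqrt(-35 - 1*2) - 2768/4993 = sqrt(-35 - 2) - 2768/4993 = sqrt(-37) - 2768/4993 = I*sqrt(37) - 2768/4993 = -2768/4993 + I*sqrt(37)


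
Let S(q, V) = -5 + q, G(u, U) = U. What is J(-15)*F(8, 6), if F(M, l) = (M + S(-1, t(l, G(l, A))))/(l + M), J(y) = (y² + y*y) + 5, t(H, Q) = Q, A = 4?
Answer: 65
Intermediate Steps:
J(y) = 5 + 2*y² (J(y) = (y² + y²) + 5 = 2*y² + 5 = 5 + 2*y²)
F(M, l) = (-6 + M)/(M + l) (F(M, l) = (M + (-5 - 1))/(l + M) = (M - 6)/(M + l) = (-6 + M)/(M + l))
J(-15)*F(8, 6) = (5 + 2*(-15)²)*((-6 + 8)/(8 + 6)) = (5 + 2*225)*(2/14) = (5 + 450)*((1/14)*2) = 455*(⅐) = 65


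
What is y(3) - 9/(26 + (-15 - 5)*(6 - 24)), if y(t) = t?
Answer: 1149/386 ≈ 2.9767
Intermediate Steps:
y(3) - 9/(26 + (-15 - 5)*(6 - 24)) = 3 - 9/(26 + (-15 - 5)*(6 - 24)) = 3 - 9/(26 - 20*(-18)) = 3 - 9/(26 + 360) = 3 - 9/386 = 1149/386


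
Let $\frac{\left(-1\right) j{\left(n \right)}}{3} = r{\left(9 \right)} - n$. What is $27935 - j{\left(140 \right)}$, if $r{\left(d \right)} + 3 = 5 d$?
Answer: $27641$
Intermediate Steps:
$r{\left(d \right)} = -3 + 5 d$
$j{\left(n \right)} = -126 + 3 n$ ($j{\left(n \right)} = - 3 \left(\left(-3 + 5 \cdot 9\right) - n\right) = - 3 \left(\left(-3 + 45\right) - n\right) = - 3 \left(42 - n\right) = -126 + 3 n$)
$27935 - j{\left(140 \right)} = 27935 - \left(-126 + 3 \cdot 140\right) = 27935 - \left(-126 + 420\right) = 27935 - 294 = 27641$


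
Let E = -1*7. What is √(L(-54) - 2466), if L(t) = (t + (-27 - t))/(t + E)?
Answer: 3*I*√1019371/61 ≈ 49.654*I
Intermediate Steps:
E = -7
L(t) = -27/(-7 + t) (L(t) = (t + (-27 - t))/(t - 7) = -27/(-7 + t))
√(L(-54) - 2466) = √(-27/(-7 - 54) - 2466) = √(-27/(-61) - 2466) = √(-27*(-1/61) - 2466) = √(27/61 - 2466) = √(-150399/61) = 3*I*√1019371/61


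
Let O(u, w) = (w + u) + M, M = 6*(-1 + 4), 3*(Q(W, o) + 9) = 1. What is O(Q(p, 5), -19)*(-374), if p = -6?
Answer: 10846/3 ≈ 3615.3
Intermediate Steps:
Q(W, o) = -26/3 (Q(W, o) = -9 + (⅓)*1 = -9 + ⅓ = -26/3)
M = 18 (M = 6*3 = 18)
O(u, w) = 18 + u + w (O(u, w) = (w + u) + 18 = (u + w) + 18 = 18 + u + w)
O(Q(p, 5), -19)*(-374) = (18 - 26/3 - 19)*(-374) = -29/3*(-374) = 10846/3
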